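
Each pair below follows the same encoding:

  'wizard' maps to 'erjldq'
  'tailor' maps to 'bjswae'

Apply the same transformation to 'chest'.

In wizard: w→e is +8, i→r is +9, z→j is +10, a→l is +11 — the shift increases by 1 each position. The shift increases by 1 at each position, starting from +8: 8, 9, 10, ….
Applying it to chest: c+8=k, h+9=q, e+10=o, s+11=d, t+12=f.

kqodf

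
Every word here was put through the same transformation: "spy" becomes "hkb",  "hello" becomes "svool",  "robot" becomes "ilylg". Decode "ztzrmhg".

This is the alphabet-reversal cipher (Atbash): a becomes z, b becomes y, etc.
Undoing it on ztzrmhg: z↔a, t↔g, z↔a, r↔i, m↔n, h↔s, g↔t.

against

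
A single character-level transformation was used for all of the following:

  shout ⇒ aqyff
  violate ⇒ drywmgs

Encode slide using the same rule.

In shout: s→a is +8, h→q is +9, o→y is +10, u→f is +11 — the shift increases by 1 each position. Each letter shifts forward by (position + 8), i.e. 8, 9, 10, … — the shift grows by one for each successive letter.
For slide: s+8=a, l+9=u, i+10=s, d+11=o, e+12=q.

ausoq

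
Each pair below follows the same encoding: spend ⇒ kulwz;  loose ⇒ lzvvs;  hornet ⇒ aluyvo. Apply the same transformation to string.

nupyaz

The output letters match the input read backwards, each shifted +7: spend reversed is dneps. The word is reversed, then every letter is shifted forward by 7.
Applying it to string: reverse → gnirts; then shift: g+7=n, n+7=u, i+7=p, r+7=y, t+7=a, s+7=z.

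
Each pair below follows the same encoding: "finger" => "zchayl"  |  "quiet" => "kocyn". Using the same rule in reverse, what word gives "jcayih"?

Compare letters: f→z is +20, i→c is +20, n→h is +20 — a constant shift. Every letter moves 20 places later in the alphabet, wrapping around z→a.
Undoing it on jcayih: j−20=p, c−20=i, a−20=g, y−20=e, i−20=o, h−20=n.

pigeon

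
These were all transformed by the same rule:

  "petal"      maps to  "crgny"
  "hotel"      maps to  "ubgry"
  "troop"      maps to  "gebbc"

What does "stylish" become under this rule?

fglyvfu

Each letter is shifted forward by 13 in the alphabet (a Caesar shift of +13).
On stylish: s+13=f, t+13=g, y+13=l, l+13=y, i+13=v, s+13=f, h+13=u.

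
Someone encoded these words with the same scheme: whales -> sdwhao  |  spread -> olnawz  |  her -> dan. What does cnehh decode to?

grill

Compare letters: w→s is +22, h→d is +22, a→w is +22 — a constant shift. This is a Caesar cipher with shift 22.
Decoding cnehh: c−22=g, n−22=r, e−22=i, h−22=l, h−22=l.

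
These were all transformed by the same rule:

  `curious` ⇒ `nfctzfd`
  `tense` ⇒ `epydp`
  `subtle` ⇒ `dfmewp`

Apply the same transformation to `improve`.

It's a constant shift of +11 (ROT11).
For improve: i+11=t, m+11=x, p+11=a, r+11=c, o+11=z, v+11=g, e+11=p.

txaczgp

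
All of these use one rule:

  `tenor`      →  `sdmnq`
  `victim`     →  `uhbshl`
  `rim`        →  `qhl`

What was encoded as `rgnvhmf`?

Compare letters: t→s is +25, e→d is +25, n→m is +25 — a constant shift. This is a Caesar cipher with shift 25.
Reversing it on rgnvhmf: r−25=s, g−25=h, n−25=o, v−25=w, h−25=i, m−25=n, f−25=g.

showing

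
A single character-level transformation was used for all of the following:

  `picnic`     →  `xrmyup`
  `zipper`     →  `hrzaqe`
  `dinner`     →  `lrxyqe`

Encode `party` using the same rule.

In picnic: p→x is +8, i→r is +9, c→m is +10, n→y is +11 — the shift increases by 1 each position. The shift increases by 1 at each position, starting from +8: 8, 9, 10, ….
Applying it to party: p+8=x, a+9=j, r+10=b, t+11=e, y+12=k.

xjbek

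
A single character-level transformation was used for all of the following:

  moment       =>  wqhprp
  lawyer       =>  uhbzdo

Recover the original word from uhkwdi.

The output letters match the input read backwards, each shifted +3: moment reversed is tnemom. Two steps: reverse the string, then apply a Caesar shift of +3.
Reversing it on uhkwdi: shift back: u−3=r, h−3=e, k−3=h, w−3=t, d−3=a, i−3=f → rehtaf; then reverse → father.

father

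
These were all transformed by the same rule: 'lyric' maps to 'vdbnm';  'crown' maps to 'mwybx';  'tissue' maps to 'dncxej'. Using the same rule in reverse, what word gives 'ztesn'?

pound

It's a Vigenère-style cipher with numeric key [10,5]: position i shifts by key[i mod 2].
Reversing it on ztesn: z−10=p, t−5=o, e−10=u, s−5=n, n−10=d.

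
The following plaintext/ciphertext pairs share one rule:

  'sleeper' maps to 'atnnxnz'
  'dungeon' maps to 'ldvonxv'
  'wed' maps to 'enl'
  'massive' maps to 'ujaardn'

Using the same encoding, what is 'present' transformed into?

xznanvb

The shift depends on letter class: consonant s→a is +8, but vowel e→n is +9. The rule splits by letter class: vowels +9, consonants +8.
For present: p(cons)+8=x, r(cons)+8=z, e(vowel)+9=n, s(cons)+8=a, e(vowel)+9=n, n(cons)+8=v, t(cons)+8=b.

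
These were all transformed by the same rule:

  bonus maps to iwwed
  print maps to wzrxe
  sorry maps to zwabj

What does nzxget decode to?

growth

In bonus: b→i is +7, o→w is +8, n→w is +9, u→e is +10 — the shift increases by 1 each position. Each letter shifts forward by (position + 7), i.e. 7, 8, 9, … — the shift grows by one for each successive letter.
Reversing it on nzxget: n−7=g, z−8=r, x−9=o, g−10=w, e−11=t, t−12=h.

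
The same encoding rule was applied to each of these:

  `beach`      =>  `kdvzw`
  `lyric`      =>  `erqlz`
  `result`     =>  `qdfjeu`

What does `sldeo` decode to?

b(1)→k(10) and e(4)→d(3) fit y≡15x+21 (mod 26); the inverse of 15 mod 26 is 7. This is an affine cipher: with a=0,…,z=25, each position x becomes (15x+21) mod 26.
Decoding sldeo: s(18)→7·(18−21)≡5=f; l(11)→7·(11−21)≡8=i; d(3)→7·(3−21)≡4=e; e(4)→7·(4−21)≡11=l; o(14)→7·(14−21)≡3=d (all mod 26).

field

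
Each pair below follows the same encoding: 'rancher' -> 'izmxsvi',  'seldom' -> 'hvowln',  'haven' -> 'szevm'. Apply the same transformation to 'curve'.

xfiev

Each pair mirrors across the alphabet (r↔i, a↔z, n↔m): positions sum to 25. Each letter is replaced by its mirror in the alphabet: a↔z, b↔y, c↔x, and so on (the Atbash cipher).
Applying it to curve: c↔x, u↔f, r↔i, v↔e, e↔v.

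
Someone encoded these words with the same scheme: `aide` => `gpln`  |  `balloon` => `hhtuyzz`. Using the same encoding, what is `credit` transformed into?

iymmse

In aide: a→g is +6, i→p is +7, d→l is +8, e→n is +9 — the shift increases by 1 each position. Letter i (0-indexed) is shifted by i+6, so successive shifts are 6, 7, 8, ….
For credit: c+6=i, r+7=y, e+8=m, d+9=m, i+10=s, t+11=e.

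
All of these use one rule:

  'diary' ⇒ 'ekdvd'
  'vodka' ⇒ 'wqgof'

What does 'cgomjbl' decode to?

believe

In diary: d→e is +1, i→k is +2, a→d is +3, r→v is +4 — the shift increases by 1 each position. Each letter shifts forward by (position + 1), i.e. 1, 2, 3, … — the shift grows by one for each successive letter.
Reversing it on cgomjbl: c−1=b, g−2=e, o−3=l, m−4=i, j−5=e, b−6=v, l−7=e.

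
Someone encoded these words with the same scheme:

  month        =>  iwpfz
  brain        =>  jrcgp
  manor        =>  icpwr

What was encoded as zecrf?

heart

m(12)→i(8) and o(14)→w(22) fit y≡7x+2 (mod 26); the inverse of 7 mod 26 is 15. Treating letters as 0–25, the rule is x ↦ 7x + 2 (mod 26).
Undoing it on zecrf: z(25)→15·(25−2)≡7=h; e(4)→15·(4−2)≡4=e; c(2)→15·(2−2)≡0=a; r(17)→15·(17−2)≡17=r; f(5)→15·(5−2)≡19=t (all mod 26).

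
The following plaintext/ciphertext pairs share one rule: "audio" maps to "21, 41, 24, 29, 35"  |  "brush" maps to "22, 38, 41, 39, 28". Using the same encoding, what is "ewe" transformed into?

The number is (letter's place in the alphabet, a=1) + 20.
For ewe: e=5→25, w=23→43, e=5→25.

25, 43, 25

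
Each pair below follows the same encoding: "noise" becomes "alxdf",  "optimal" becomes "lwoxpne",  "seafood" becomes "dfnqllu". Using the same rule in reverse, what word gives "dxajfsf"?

n(13)→a(0) and o(14)→l(11) fit y≡11x+13 (mod 26); the inverse of 11 mod 26 is 19. Treating letters as 0–25, the rule is x ↦ 11x + 13 (mod 26).
Reversing it on dxajfsf: d(3)→19·(3−13)≡18=s; x(23)→19·(23−13)≡8=i; a(0)→19·(0−13)≡13=n; j(9)→19·(9−13)≡2=c; f(5)→19·(5−13)≡4=e; s(18)→19·(18−13)≡17=r; f(5)→19·(5−13)≡4=e (all mod 26).

sincere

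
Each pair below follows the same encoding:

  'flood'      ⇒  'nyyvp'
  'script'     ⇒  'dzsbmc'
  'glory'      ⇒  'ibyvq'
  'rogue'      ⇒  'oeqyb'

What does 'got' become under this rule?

dyq

The output letters match the input read backwards, each shifted +10: flood reversed is doolf. Read the word backwards and shift each letter +10.
Applying it to got: reverse → tog; then shift: t+10=d, o+10=y, g+10=q.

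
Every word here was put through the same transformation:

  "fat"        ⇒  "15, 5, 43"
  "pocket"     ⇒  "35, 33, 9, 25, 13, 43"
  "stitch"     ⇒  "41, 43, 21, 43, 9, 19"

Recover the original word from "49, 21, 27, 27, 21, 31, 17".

Each letter becomes 2×(its alphabet position, a=1..z=26) + 3.
Decoding 49, 21, 27, 27, 21, 31, 17: 49→(49−3)÷2=23=w, 21→(21−3)÷2=9=i, 27→(27−3)÷2=12=l, 27→(27−3)÷2=12=l, 21→(21−3)÷2=9=i, 31→(31−3)÷2=14=n, 17→(17−3)÷2=7=g.

willing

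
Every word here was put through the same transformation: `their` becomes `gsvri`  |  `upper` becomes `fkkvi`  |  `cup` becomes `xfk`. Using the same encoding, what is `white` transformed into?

dsrgv

Each pair mirrors across the alphabet (t↔g, h↔s, e↔v): positions sum to 25. Letters are reflected about the middle of the alphabet (position → 25−position): Atbash.
For white: w↔d, h↔s, i↔r, t↔g, e↔v.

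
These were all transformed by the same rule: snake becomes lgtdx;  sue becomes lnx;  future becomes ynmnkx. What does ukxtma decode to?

Compare letters: s→l is +19, n→g is +19, a→t is +19 — a constant shift. It's a constant shift of +19 (ROT19).
Decoding ukxtma: u−19=b, k−19=r, x−19=e, t−19=a, m−19=t, a−19=h.

breath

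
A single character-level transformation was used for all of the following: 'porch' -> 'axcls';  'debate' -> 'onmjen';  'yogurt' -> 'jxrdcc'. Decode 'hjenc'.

Shifts by position in porch: pos 0: p→a (+11), pos 1: o→x (+9), pos 2: r→c (+11), pos 3: c→l (+9) — repeating every 2. The shifts repeat in a cycle of length 2: positions 0,1,… shift by +11, +9, then the pattern repeats.
Reversing it on hjenc: h−11=w, j−9=a, e−11=t, n−9=e, c−11=r.

water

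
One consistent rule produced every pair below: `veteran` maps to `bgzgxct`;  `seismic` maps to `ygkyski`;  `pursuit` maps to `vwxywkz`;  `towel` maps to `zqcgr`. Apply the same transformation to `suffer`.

The shift depends on letter class: consonant v→b is +6, but vowel e→g is +2. Vowels shift forward by 2 and consonants shift forward by 6.
Applying it to suffer: s(cons)+6=y, u(vowel)+2=w, f(cons)+6=l, f(cons)+6=l, e(vowel)+2=g, r(cons)+6=x.

ywllgx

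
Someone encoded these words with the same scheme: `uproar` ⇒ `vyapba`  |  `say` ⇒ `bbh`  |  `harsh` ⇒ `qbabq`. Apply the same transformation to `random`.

abwmpv

The shift depends on letter class: consonant p→y is +9, but vowel u→v is +1. The rule splits by letter class: vowels +1, consonants +9.
Applying it to random: r(cons)+9=a, a(vowel)+1=b, n(cons)+9=w, d(cons)+9=m, o(vowel)+1=p, m(cons)+9=v.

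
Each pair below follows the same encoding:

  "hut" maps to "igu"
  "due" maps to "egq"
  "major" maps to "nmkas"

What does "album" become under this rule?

The shift depends on letter class: consonant h→i is +1, but vowel u→g is +12. The rule splits by letter class: vowels +12, consonants +1.
For album: a(vowel)+12=m, l(cons)+1=m, b(cons)+1=c, u(vowel)+12=g, m(cons)+1=n.

mmcgn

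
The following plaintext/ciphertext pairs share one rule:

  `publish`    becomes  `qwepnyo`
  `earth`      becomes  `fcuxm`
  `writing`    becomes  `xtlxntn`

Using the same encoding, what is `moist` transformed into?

In publish: p→q is +1, u→w is +2, b→e is +3, l→p is +4 — the shift increases by 1 each position. The shift increases by 1 at each position, starting from +1: 1, 2, 3, ….
For moist: m+1=n, o+2=q, i+3=l, s+4=w, t+5=y.

nqlwy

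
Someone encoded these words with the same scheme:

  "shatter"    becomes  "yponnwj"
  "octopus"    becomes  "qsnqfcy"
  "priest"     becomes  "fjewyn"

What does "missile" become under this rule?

s(18)→y(24) and h(7)→p(15) fit y≡15x+14 (mod 26); the inverse of 15 mod 26 is 7. Treating letters as 0–25, the rule is x ↦ 15x + 14 (mod 26).
For missile: m(12)→15·12+14≡12=m; i(8)→15·8+14≡4=e; s(18)→15·18+14≡24=y; s(18)→15·18+14≡24=y; i(8)→15·8+14≡4=e; l(11)→15·11+14≡23=x; e(4)→15·4+14≡22=w (all mod 26).

meyyexw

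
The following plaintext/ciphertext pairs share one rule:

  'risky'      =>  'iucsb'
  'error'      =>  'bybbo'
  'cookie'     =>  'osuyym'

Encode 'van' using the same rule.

xkf

The output letters match the input read backwards, each shifted +10: risky reversed is yksir. Two steps: reverse the string, then apply a Caesar shift of +10.
For van: reverse → nav; then shift: n+10=x, a+10=k, v+10=f.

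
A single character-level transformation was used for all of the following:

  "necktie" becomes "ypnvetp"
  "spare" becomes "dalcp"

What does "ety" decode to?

tin

Compare letters: n→y is +11, e→p is +11, c→n is +11 — a constant shift. It's a constant shift of +11 (ROT11).
Undoing it on ety: e−11=t, t−11=i, y−11=n.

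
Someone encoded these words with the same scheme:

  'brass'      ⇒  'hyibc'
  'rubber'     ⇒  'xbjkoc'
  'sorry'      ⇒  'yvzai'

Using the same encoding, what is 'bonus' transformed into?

hvvdc

Each letter shifts forward by (position + 6), i.e. 6, 7, 8, … — the shift grows by one for each successive letter.
For bonus: b+6=h, o+7=v, n+8=v, u+9=d, s+10=c.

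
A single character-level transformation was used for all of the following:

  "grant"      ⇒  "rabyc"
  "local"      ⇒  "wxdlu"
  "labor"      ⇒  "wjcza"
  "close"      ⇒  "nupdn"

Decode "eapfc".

trout

Shifts by position in grant: pos 0: g→r (+11), pos 1: r→a (+9), pos 2: a→b (+1), pos 3: n→y (+11), pos 4: t→c (+9) — repeating every 3. A repeating key of period 3 is used — shifts +11, +9, +1 over and over.
Decoding eapfc: e−11=t, a−9=r, p−1=o, f−11=u, c−9=t.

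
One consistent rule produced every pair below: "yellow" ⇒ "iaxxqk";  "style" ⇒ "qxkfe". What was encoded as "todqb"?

The output letters match the input read backwards, each shifted +12: yellow reversed is wolley. Read the word backwards and shift each letter +12.
Reversing it on todqb: shift back: t−12=h, o−12=c, d−12=r, q−12=e, b−12=p → hcrep; then reverse → perch.

perch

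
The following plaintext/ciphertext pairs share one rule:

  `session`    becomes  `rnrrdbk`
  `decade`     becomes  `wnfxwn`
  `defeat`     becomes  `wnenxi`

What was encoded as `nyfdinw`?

excited

s(18)→r(17) and e(4)→n(13) fit y≡17x+23 (mod 26); the inverse of 17 mod 26 is 23. Each letter's alphabet position (a=0..z=25) is mapped through 17·x+23 mod 26 — an affine cipher.
Decoding nyfdinw: n(13)→23·(13−23)≡4=e; y(24)→23·(24−23)≡23=x; f(5)→23·(5−23)≡2=c; d(3)→23·(3−23)≡8=i; i(8)→23·(8−23)≡19=t; n(13)→23·(13−23)≡4=e; w(22)→23·(22−23)≡3=d (all mod 26).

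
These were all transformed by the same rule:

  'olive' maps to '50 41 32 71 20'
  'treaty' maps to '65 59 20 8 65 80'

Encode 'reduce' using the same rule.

o(#15)→50 and l(#12)→41: differences scale by 3, so n = 3·pos + 5. Each letter becomes 3×(its alphabet position, a=1..z=26) + 5.
Applying it to reduce: r=18→59, e=5→20, d=4→17, u=21→68, c=3→14, e=5→20.

59 20 17 68 14 20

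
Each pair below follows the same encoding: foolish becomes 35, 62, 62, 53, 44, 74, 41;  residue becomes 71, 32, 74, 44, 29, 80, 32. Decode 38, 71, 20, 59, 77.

grant

The formula is n = 3×(alphabet index, a=1) + 17.
Decoding 38, 71, 20, 59, 77: 38→(38−17)÷3=7=g, 71→(71−17)÷3=18=r, 20→(20−17)÷3=1=a, 59→(59−17)÷3=14=n, 77→(77−17)÷3=20=t.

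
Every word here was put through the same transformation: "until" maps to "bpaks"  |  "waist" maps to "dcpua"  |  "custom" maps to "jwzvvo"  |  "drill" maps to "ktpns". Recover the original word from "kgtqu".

demon

Shifts by position in until: pos 0: u→b (+7), pos 1: n→p (+2), pos 2: t→a (+7), pos 3: i→k (+2) — repeating every 2. It's a Vigenère-style cipher with numeric key [7,2]: position i shifts by key[i mod 2].
Undoing it on kgtqu: k−7=d, g−2=e, t−7=m, q−2=o, u−7=n.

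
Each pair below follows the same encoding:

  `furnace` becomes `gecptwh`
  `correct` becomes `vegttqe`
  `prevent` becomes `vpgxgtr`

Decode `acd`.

bay

Two steps: reverse the string, then apply a Caesar shift of +2.
Decoding acd: shift back: a−2=y, c−2=a, d−2=b → yab; then reverse → bay.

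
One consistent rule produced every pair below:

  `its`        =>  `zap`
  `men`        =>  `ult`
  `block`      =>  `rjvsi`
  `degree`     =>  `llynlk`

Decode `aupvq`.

The word is reversed, then every letter is shifted forward by 7.
Undoing it on aupvq: shift back: a−7=t, u−7=n, p−7=i, v−7=o, q−7=j → tnioj; then reverse → joint.

joint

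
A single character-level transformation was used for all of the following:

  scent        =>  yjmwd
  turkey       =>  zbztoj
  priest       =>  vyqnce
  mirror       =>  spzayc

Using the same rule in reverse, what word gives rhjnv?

In scent: s→y is +6, c→j is +7, e→m is +8, n→w is +9 — the shift increases by 1 each position. Letter i (0-indexed) is shifted by i+6, so successive shifts are 6, 7, 8, ….
Undoing it on rhjnv: r−6=l, h−7=a, j−8=b, n−9=e, v−10=l.

label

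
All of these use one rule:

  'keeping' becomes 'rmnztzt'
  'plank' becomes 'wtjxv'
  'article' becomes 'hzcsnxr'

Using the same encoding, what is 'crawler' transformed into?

In keeping: k→r is +7, e→m is +8, e→n is +9, p→z is +10 — the shift increases by 1 each position. Letter i (0-indexed) is shifted by i+7, so successive shifts are 7, 8, 9, ….
For crawler: c+7=j, r+8=z, a+9=j, w+10=g, l+11=w, e+12=q, r+13=e.

jzjgwqe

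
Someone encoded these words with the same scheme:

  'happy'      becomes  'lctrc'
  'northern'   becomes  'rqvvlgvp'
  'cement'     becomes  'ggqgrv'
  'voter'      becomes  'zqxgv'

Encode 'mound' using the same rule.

The shifts repeat in a cycle of length 2: positions 0,1,… shift by +4, +2, then the pattern repeats.
Applying it to mound: m+4=q, o+2=q, u+4=y, n+2=p, d+4=h.

qqyph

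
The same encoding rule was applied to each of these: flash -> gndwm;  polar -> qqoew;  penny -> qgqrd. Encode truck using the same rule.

utxgp

In flash: f→g is +1, l→n is +2, a→d is +3, s→w is +4 — the shift increases by 1 each position. Letter i (0-indexed) is shifted by i+1, so successive shifts are 1, 2, 3, ….
On truck: t+1=u, r+2=t, u+3=x, c+4=g, k+5=p.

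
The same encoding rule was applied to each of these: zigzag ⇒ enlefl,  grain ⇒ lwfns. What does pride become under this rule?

This is a Caesar cipher with shift 5.
Applying it to pride: p+5=u, r+5=w, i+5=n, d+5=i, e+5=j.

uwnij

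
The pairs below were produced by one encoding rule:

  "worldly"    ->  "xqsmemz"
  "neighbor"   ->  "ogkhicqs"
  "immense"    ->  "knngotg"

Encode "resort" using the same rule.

sgtqsu

The shift depends on letter class: consonant w→x is +1, but vowel o→q is +2. Two shifts are in play — +2 for a/e/i/o/u, +1 for every other letter.
Applying it to resort: r(cons)+1=s, e(vowel)+2=g, s(cons)+1=t, o(vowel)+2=q, r(cons)+1=s, t(cons)+1=u.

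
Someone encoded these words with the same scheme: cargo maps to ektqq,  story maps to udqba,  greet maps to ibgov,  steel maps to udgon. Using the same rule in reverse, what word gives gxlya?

enjoy

Shifts by position in cargo: pos 0: c→e (+2), pos 1: a→k (+10), pos 2: r→t (+2), pos 3: g→q (+10) — repeating every 2. It's a Vigenère-style cipher with numeric key [2,10]: position i shifts by key[i mod 2].
Decoding gxlya: g−2=e, x−10=n, l−2=j, y−10=o, a−2=y.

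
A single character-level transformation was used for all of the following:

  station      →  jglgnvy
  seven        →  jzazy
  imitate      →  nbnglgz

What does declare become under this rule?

s(18)→j(9) and t(19)→g(6) fit y≡23x+11 (mod 26); the inverse of 23 mod 26 is 17. Treating letters as 0–25, the rule is x ↦ 23x + 11 (mod 26).
On declare: d(3)→23·3+11≡2=c; e(4)→23·4+11≡25=z; c(2)→23·2+11≡5=f; l(11)→23·11+11≡4=e; a(0)→23·0+11≡11=l; r(17)→23·17+11≡12=m; e(4)→23·4+11≡25=z (all mod 26).

czfelmz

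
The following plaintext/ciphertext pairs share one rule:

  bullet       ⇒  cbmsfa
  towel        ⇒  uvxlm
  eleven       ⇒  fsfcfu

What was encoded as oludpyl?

Shifts by position in bullet: pos 0: b→c (+1), pos 1: u→b (+7), pos 2: l→m (+1), pos 3: l→s (+7) — repeating every 2. The shifts repeat in a cycle of length 2: positions 0,1,… shift by +1, +7, then the pattern repeats.
Decoding oludpyl: o−1=n, l−7=e, u−1=t, d−7=w, p−1=o, y−7=r, l−1=k.

network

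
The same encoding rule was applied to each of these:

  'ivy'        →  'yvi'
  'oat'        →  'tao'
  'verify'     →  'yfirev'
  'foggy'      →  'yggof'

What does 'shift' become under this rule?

tfihs

The word is simply reversed.
On shift: reverse → tfihs.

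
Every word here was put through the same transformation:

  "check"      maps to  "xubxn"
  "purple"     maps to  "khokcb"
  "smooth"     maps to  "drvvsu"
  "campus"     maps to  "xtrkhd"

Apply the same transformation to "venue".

c(2)→x(23) and h(7)→u(20) fit y≡15x+19 (mod 26); the inverse of 15 mod 26 is 7. Treating letters as 0–25, the rule is x ↦ 15x + 19 (mod 26).
On venue: v(21)→15·21+19≡22=w; e(4)→15·4+19≡1=b; n(13)→15·13+19≡6=g; u(20)→15·20+19≡7=h; e(4)→15·4+19≡1=b (all mod 26).

wbghb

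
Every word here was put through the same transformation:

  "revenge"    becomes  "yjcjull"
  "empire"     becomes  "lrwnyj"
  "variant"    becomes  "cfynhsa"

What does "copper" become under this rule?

Shifts by position in revenge: pos 0: r→y (+7), pos 1: e→j (+5), pos 2: v→c (+7), pos 3: e→j (+5) — repeating every 2. The shifts repeat in a cycle of length 2: positions 0,1,… shift by +7, +5, then the pattern repeats.
Applying it to copper: c+7=j, o+5=t, p+7=w, p+5=u, e+7=l, r+5=w.

jtwulw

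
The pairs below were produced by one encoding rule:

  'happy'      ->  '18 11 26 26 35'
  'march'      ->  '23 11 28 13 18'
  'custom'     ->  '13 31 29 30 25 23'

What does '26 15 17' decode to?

peg

h is letter #8 and maps to 18: an offset of 10. The number is (letter's place in the alphabet, a=1) + 10.
Decoding 26 15 17: 26→(26−10)÷1=16=p, 15→(15−10)÷1=5=e, 17→(17−10)÷1=7=g.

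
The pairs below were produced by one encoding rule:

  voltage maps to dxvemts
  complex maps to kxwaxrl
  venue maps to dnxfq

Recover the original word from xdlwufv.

The shift increases by 1 at each position, starting from +8: 8, 9, 10, ….
Undoing it on xdlwufv: x−8=p, d−9=u, l−10=b, w−11=l, u−12=i, f−13=s, v−14=h.

publish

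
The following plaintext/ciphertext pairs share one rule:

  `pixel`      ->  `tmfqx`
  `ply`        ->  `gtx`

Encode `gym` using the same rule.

ugo

The word is reversed, then every letter is shifted forward by 8.
On gym: reverse → myg; then shift: m+8=u, y+8=g, g+8=o.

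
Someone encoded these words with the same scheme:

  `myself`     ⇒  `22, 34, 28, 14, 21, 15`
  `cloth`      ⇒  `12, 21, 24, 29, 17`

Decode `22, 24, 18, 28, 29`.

moist

m is letter #13 and maps to 22: an offset of 9. Letters become their 1-based position plus 9 (so a→10, b→11, …).
Decoding 22, 24, 18, 28, 29: 22→(22−9)÷1=13=m, 24→(24−9)÷1=15=o, 18→(18−9)÷1=9=i, 28→(28−9)÷1=19=s, 29→(29−9)÷1=20=t.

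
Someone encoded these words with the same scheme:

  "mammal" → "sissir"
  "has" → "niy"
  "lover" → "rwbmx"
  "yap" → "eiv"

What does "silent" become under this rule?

Two shifts are in play — +8 for a/e/i/o/u, +6 for every other letter.
Applying it to silent: s(cons)+6=y, i(vowel)+8=q, l(cons)+6=r, e(vowel)+8=m, n(cons)+6=t, t(cons)+6=z.

yqrmtz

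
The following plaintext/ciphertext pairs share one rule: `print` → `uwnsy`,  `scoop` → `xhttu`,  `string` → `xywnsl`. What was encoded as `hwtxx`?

cross

Compare letters: p→u is +5, r→w is +5, i→n is +5 — a constant shift. Each letter is shifted forward by 5 in the alphabet (a Caesar shift of +5).
Undoing it on hwtxx: h−5=c, w−5=r, t−5=o, x−5=s, x−5=s.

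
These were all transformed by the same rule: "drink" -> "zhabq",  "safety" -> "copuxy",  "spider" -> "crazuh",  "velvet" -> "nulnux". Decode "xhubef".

trench

d(3)→z(25) and r(17)→h(7) fit y≡21x+14 (mod 26); the inverse of 21 mod 26 is 5. Treating letters as 0–25, the rule is x ↦ 21x + 14 (mod 26).
Reversing it on xhubef: x(23)→5·(23−14)≡19=t; h(7)→5·(7−14)≡17=r; u(20)→5·(20−14)≡4=e; b(1)→5·(1−14)≡13=n; e(4)→5·(4−14)≡2=c; f(5)→5·(5−14)≡7=h (all mod 26).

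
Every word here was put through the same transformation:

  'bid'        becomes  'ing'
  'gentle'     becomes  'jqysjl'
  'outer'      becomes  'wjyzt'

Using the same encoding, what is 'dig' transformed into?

The output letters match the input read backwards, each shifted +5: bid reversed is dib. The word is reversed, then every letter is shifted forward by 5.
Applying it to dig: reverse → gid; then shift: g+5=l, i+5=n, d+5=i.

lni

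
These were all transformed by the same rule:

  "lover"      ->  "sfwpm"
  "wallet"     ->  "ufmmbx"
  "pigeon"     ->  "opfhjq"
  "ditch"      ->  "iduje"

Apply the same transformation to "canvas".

tbwobd

The output letters match the input read backwards, each shifted +1: lover reversed is revol. Two steps: reverse the string, then apply a Caesar shift of +1.
For canvas: reverse → savnac; then shift: s+1=t, a+1=b, v+1=w, n+1=o, a+1=b, c+1=d.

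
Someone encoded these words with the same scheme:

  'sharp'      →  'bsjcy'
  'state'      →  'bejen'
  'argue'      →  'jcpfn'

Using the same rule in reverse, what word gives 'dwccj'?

A repeating key of period 2 is used — shifts +9, +11 over and over.
Decoding dwccj: d−9=u, w−11=l, c−9=t, c−11=r, j−9=a.

ultra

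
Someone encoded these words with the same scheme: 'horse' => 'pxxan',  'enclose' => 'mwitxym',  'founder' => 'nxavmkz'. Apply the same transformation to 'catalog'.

It's a Vigenère-style cipher with numeric key [8,9,6]: position i shifts by key[i mod 3].
Applying it to catalog: c+8=k, a+9=j, t+6=z, a+8=i, l+9=u, o+6=u, g+8=o.

kjziuuo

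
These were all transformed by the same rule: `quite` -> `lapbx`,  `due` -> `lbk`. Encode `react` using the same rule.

ajhly

Read the word backwards and shift each letter +7.
Applying it to react: reverse → tcaer; then shift: t+7=a, c+7=j, a+7=h, e+7=l, r+7=y.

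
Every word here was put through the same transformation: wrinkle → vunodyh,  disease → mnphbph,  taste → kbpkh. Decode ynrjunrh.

licorice

w(22)→v(21) and r(17)→u(20) fit y≡21x+1 (mod 26); the inverse of 21 mod 26 is 5. Treating letters as 0–25, the rule is x ↦ 21x + 1 (mod 26).
Reversing it on ynrjunrh: y(24)→5·(24−1)≡11=l; n(13)→5·(13−1)≡8=i; r(17)→5·(17−1)≡2=c; j(9)→5·(9−1)≡14=o; u(20)→5·(20−1)≡17=r; n(13)→5·(13−1)≡8=i; r(17)→5·(17−1)≡2=c; h(7)→5·(7−1)≡4=e (all mod 26).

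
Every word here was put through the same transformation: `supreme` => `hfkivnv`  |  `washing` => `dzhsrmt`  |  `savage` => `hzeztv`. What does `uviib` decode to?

ferry

Each letter is replaced by its mirror in the alphabet: a↔z, b↔y, c↔x, and so on (the Atbash cipher).
Decoding uviib: u↔f, v↔e, i↔r, i↔r, b↔y.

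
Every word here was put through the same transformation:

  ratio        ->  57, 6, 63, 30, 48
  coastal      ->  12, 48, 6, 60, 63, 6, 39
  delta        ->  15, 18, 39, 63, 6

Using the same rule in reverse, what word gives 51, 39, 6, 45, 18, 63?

The formula is n = 3×(alphabet index, a=1) + 3.
Undoing it on 51, 39, 6, 45, 18, 63: 51→(51−3)÷3=16=p, 39→(39−3)÷3=12=l, 6→(6−3)÷3=1=a, 45→(45−3)÷3=14=n, 18→(18−3)÷3=5=e, 63→(63−3)÷3=20=t.

planet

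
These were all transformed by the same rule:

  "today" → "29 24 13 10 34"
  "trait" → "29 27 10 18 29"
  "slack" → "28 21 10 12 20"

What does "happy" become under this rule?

17 10 25 25 34

Letters become their 1-based position plus 9 (so a→10, b→11, …).
For happy: h=8→17, a=1→10, p=16→25, p=16→25, y=25→34.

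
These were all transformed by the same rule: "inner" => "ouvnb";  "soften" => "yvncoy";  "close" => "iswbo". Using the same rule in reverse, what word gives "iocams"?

church

In inner: i→o is +6, n→u is +7, n→v is +8, e→n is +9 — the shift increases by 1 each position. Each letter shifts forward by (position + 6), i.e. 6, 7, 8, … — the shift grows by one for each successive letter.
Reversing it on iocams: i−6=c, o−7=h, c−8=u, a−9=r, m−10=c, s−11=h.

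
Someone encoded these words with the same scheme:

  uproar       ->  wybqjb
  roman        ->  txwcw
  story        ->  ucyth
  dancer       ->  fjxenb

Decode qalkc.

orbit

It's a Vigenère-style cipher with numeric key [2,9,10]: position i shifts by key[i mod 3].
Undoing it on qalkc: q−2=o, a−9=r, l−10=b, k−2=i, c−9=t.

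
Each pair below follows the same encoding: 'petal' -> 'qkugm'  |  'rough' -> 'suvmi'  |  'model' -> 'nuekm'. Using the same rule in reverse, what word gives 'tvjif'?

Shifts by position in petal: pos 0: p→q (+1), pos 1: e→k (+6), pos 2: t→u (+1), pos 3: a→g (+6) — repeating every 2. It's a Vigenère-style cipher with numeric key [1,6]: position i shifts by key[i mod 2].
Decoding tvjif: t−1=s, v−6=p, j−1=i, i−6=c, f−1=e.

spice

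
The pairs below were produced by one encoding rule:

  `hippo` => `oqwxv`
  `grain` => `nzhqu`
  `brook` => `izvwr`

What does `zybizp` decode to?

squash

Shifts by position in hippo: pos 0: h→o (+7), pos 1: i→q (+8), pos 2: p→w (+7), pos 3: p→x (+8) — repeating every 2. It's a Vigenère-style cipher with numeric key [7,8]: position i shifts by key[i mod 2].
Reversing it on zybizp: z−7=s, y−8=q, b−7=u, i−8=a, z−7=s, p−8=h.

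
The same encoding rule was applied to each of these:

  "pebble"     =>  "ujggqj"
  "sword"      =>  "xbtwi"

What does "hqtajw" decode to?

Compare letters: p→u is +5, e→j is +5, b→g is +5 — a constant shift. This is a Caesar cipher with shift 5.
Decoding hqtajw: h−5=c, q−5=l, t−5=o, a−5=v, j−5=e, w−5=r.

clover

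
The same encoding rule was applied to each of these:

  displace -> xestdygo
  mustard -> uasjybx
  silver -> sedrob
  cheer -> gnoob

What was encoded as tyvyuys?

pajamas

d(3)→x(23) and i(8)→e(4) fit y≡17x+24 (mod 26); the inverse of 17 mod 26 is 23. This is an affine cipher: with a=0,…,z=25, each position x becomes (17x+24) mod 26.
Reversing it on tyvyuys: t(19)→23·(19−24)≡15=p; y(24)→23·(24−24)≡0=a; v(21)→23·(21−24)≡9=j; y(24)→23·(24−24)≡0=a; u(20)→23·(20−24)≡12=m; y(24)→23·(24−24)≡0=a; s(18)→23·(18−24)≡18=s (all mod 26).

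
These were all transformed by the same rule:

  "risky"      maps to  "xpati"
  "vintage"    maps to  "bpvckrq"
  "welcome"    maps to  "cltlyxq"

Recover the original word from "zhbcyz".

tattoo

In risky: r→x is +6, i→p is +7, s→a is +8, k→t is +9 — the shift increases by 1 each position. The shift increases by 1 at each position, starting from +6: 6, 7, 8, ….
Undoing it on zhbcyz: z−6=t, h−7=a, b−8=t, c−9=t, y−10=o, z−11=o.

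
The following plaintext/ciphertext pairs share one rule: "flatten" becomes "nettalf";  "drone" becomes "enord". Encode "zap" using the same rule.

The output letters match the input read backwards: flatten reversed is nettalf. It's just the letters in reverse order.
On zap: reverse → paz.

paz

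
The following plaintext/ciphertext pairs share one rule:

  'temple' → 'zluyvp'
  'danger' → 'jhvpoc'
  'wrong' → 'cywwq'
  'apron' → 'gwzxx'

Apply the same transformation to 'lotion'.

rvbryy

In temple: t→z is +6, e→l is +7, m→u is +8, p→y is +9 — the shift increases by 1 each position. Each letter shifts forward by (position + 6), i.e. 6, 7, 8, … — the shift grows by one for each successive letter.
On lotion: l+6=r, o+7=v, t+8=b, i+9=r, o+10=y, n+11=y.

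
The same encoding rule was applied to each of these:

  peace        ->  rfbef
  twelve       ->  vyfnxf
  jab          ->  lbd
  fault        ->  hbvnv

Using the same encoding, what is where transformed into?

The shift depends on letter class: consonant p→r is +2, but vowel e→f is +1. Vowels shift forward by 1 and consonants shift forward by 2.
Applying it to where: w(cons)+2=y, h(cons)+2=j, e(vowel)+1=f, r(cons)+2=t, e(vowel)+1=f.

yjftf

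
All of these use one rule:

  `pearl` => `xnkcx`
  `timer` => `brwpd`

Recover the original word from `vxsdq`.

In pearl: p→x is +8, e→n is +9, a→k is +10, r→c is +11 — the shift increases by 1 each position. The shift increases by 1 at each position, starting from +8: 8, 9, 10, ….
Reversing it on vxsdq: v−8=n, x−9=o, s−10=i, d−11=s, q−12=e.

noise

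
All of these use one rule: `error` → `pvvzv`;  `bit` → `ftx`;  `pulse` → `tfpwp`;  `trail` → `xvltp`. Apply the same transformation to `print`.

tvtrx

The rule splits by letter class: vowels +11, consonants +4.
On print: p(cons)+4=t, r(cons)+4=v, i(vowel)+11=t, n(cons)+4=r, t(cons)+4=x.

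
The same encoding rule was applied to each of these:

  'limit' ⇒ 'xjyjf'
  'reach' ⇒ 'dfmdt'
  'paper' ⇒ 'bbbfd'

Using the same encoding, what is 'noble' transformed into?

The shifts repeat in a cycle of length 2: positions 0,1,… shift by +12, +1, then the pattern repeats.
Applying it to noble: n+12=z, o+1=p, b+12=n, l+1=m, e+12=q.

zpnmq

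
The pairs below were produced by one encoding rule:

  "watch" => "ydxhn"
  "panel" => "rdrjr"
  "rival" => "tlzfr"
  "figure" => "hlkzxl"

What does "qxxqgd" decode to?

outlaw

The shift increases by 1 at each position, starting from +2: 2, 3, 4, ….
Reversing it on qxxqgd: q−2=o, x−3=u, x−4=t, q−5=l, g−6=a, d−7=w.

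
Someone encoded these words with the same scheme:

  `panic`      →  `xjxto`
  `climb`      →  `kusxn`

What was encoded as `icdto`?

In panic: p→x is +8, a→j is +9, n→x is +10, i→t is +11 — the shift increases by 1 each position. Each letter shifts forward by (position + 8), i.e. 8, 9, 10, … — the shift grows by one for each successive letter.
Reversing it on icdto: i−8=a, c−9=t, d−10=t, t−11=i, o−12=c.

attic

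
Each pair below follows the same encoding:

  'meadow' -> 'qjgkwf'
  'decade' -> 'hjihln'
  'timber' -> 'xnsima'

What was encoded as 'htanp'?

dough

Each letter shifts forward by (position + 4), i.e. 4, 5, 6, … — the shift grows by one for each successive letter.
Reversing it on htanp: h−4=d, t−5=o, a−6=u, n−7=g, p−8=h.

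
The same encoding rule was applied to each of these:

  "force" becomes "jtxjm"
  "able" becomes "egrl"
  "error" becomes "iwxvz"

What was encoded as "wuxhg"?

spray

Letter i (0-indexed) is shifted by i+4, so successive shifts are 4, 5, 6, ….
Reversing it on wuxhg: w−4=s, u−5=p, x−6=r, h−7=a, g−8=y.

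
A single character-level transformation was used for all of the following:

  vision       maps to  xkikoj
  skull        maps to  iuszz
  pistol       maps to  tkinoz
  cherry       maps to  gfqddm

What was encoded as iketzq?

simple

v(21)→x(23) and i(8)→k(10) fit y≡5x+22 (mod 26); the inverse of 5 mod 26 is 21. Each letter's alphabet position (a=0..z=25) is mapped through 5·x+22 mod 26 — an affine cipher.
Decoding iketzq: i(8)→21·(8−22)≡18=s; k(10)→21·(10−22)≡8=i; e(4)→21·(4−22)≡12=m; t(19)→21·(19−22)≡15=p; z(25)→21·(25−22)≡11=l; q(16)→21·(16−22)≡4=e (all mod 26).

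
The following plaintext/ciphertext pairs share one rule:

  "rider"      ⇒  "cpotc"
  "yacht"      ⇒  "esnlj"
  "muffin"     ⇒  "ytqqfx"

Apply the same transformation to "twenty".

The output letters match the input read backwards, each shifted +11: rider reversed is redir. The word is reversed, then every letter is shifted forward by 11.
For twenty: reverse → ytnewt; then shift: y+11=j, t+11=e, n+11=y, e+11=p, w+11=h, t+11=e.

jeyphe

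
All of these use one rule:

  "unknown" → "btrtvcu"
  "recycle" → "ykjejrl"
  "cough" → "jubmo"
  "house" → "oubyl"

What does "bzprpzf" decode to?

utility

Shifts by position in unknown: pos 0: u→b (+7), pos 1: n→t (+6), pos 2: k→r (+7), pos 3: n→t (+6) — repeating every 2. It's a Vigenère-style cipher with numeric key [7,6]: position i shifts by key[i mod 2].
Reversing it on bzprpzf: b−7=u, z−6=t, p−7=i, r−6=l, p−7=i, z−6=t, f−7=y.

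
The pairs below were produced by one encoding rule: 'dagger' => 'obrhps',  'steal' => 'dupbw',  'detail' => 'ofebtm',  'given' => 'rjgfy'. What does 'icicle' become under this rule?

Shifts by position in dagger: pos 0: d→o (+11), pos 1: a→b (+1), pos 2: g→r (+11), pos 3: g→h (+1) — repeating every 2. A repeating key of period 2 is used — shifts +11, +1 over and over.
For icicle: i+11=t, c+1=d, i+11=t, c+1=d, l+11=w, e+1=f.

tdtdwf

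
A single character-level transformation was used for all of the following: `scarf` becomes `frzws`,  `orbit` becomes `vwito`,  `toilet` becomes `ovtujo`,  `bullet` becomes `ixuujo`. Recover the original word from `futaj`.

slide

s(18)→f(5) and c(2)→r(17) fit y≡9x+25 (mod 26); the inverse of 9 mod 26 is 3. Each letter's alphabet position (a=0..z=25) is mapped through 9·x+25 mod 26 — an affine cipher.
Reversing it on futaj: f(5)→3·(5−25)≡18=s; u(20)→3·(20−25)≡11=l; t(19)→3·(19−25)≡8=i; a(0)→3·(0−25)≡3=d; j(9)→3·(9−25)≡4=e (all mod 26).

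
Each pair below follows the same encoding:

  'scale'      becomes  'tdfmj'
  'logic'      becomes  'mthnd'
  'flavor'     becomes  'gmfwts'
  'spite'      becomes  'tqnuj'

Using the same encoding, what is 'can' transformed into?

dfo

The rule splits by letter class: vowels +5, consonants +1.
Applying it to can: c(cons)+1=d, a(vowel)+5=f, n(cons)+1=o.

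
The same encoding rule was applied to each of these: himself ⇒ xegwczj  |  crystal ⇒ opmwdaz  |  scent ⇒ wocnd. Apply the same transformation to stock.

h(7)→x(23) and i(8)→e(4) fit y≡7x+0 (mod 26); the inverse of 7 mod 26 is 15. This is an affine cipher: with a=0,…,z=25, each position x becomes (7x+0) mod 26.
On stock: s(18)→7·18+0≡22=w; t(19)→7·19+0≡3=d; o(14)→7·14+0≡20=u; c(2)→7·2+0≡14=o; k(10)→7·10+0≡18=s (all mod 26).

wduos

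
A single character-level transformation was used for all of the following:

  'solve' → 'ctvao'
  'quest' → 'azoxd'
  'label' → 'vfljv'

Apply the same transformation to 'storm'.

Shifts by position in solve: pos 0: s→c (+10), pos 1: o→t (+5), pos 2: l→v (+10), pos 3: v→a (+5) — repeating every 2. It's a Vigenère-style cipher with numeric key [10,5]: position i shifts by key[i mod 2].
On storm: s+10=c, t+5=y, o+10=y, r+5=w, m+10=w.

cyyww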